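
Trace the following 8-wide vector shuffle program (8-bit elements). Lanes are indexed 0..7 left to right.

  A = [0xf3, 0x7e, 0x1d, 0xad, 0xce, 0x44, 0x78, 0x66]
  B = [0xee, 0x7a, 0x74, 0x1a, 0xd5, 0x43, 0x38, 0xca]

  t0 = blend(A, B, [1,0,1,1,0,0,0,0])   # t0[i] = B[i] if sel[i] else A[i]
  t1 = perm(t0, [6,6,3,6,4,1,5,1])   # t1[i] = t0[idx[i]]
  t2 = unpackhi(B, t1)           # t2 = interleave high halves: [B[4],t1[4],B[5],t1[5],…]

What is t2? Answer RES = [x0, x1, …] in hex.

RES = [0xd5, 0xce, 0x43, 0x7e, 0x38, 0x44, 0xca, 0x7e]

→ t0 |ee|7e|74|1a|ce|44|78|66|
→ t1 |78|78|1a|78|ce|7e|44|7e|
→ t2 |d5|ce|43|7e|38|44|ca|7e|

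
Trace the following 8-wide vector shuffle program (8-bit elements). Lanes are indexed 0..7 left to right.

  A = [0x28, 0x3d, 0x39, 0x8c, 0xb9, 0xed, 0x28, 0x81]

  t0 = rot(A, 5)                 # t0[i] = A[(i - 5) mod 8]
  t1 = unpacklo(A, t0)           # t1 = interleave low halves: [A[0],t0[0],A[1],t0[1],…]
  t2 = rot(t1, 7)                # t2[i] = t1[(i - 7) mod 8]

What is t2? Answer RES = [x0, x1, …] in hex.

RES = [0x8c, 0x3d, 0xb9, 0x39, 0xed, 0x8c, 0x28, 0x28]

→ t0 |8c|b9|ed|28|81|28|3d|39|
→ t1 |28|8c|3d|b9|39|ed|8c|28|
→ t2 |8c|3d|b9|39|ed|8c|28|28|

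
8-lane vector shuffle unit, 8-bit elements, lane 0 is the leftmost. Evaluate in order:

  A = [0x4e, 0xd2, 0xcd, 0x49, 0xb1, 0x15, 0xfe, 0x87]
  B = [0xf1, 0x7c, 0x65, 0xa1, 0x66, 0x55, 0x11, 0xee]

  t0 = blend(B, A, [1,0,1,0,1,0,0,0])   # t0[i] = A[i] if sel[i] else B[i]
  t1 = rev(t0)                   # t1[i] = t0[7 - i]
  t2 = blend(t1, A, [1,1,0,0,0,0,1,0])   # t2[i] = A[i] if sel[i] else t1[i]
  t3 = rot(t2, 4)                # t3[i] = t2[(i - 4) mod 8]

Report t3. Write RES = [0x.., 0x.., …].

RES = [ 0xa1  0xcd  0xfe  0x4e  0x4e  0xd2  0x55  0xb1 ]

t0 = [0x4e, 0x7c, 0xcd, 0xa1, 0xb1, 0x55, 0x11, 0xee]
t1 = [0xee, 0x11, 0x55, 0xb1, 0xa1, 0xcd, 0x7c, 0x4e]
t2 = [0x4e, 0xd2, 0x55, 0xb1, 0xa1, 0xcd, 0xfe, 0x4e]
t3 = [0xa1, 0xcd, 0xfe, 0x4e, 0x4e, 0xd2, 0x55, 0xb1]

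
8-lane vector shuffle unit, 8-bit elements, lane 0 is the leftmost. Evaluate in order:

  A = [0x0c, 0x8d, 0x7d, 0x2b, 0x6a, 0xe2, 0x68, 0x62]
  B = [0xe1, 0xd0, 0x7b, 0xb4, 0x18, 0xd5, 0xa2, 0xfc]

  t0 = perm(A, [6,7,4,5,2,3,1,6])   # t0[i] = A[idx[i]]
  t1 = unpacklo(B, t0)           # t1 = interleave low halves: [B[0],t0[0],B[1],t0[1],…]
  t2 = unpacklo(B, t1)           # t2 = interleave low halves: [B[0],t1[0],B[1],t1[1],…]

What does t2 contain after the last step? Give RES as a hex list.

RES = [0xe1, 0xe1, 0xd0, 0x68, 0x7b, 0xd0, 0xb4, 0x62]

  t0: 68 62 6a e2 7d 2b 8d 68
  t1: e1 68 d0 62 7b 6a b4 e2
  t2: e1 e1 d0 68 7b d0 b4 62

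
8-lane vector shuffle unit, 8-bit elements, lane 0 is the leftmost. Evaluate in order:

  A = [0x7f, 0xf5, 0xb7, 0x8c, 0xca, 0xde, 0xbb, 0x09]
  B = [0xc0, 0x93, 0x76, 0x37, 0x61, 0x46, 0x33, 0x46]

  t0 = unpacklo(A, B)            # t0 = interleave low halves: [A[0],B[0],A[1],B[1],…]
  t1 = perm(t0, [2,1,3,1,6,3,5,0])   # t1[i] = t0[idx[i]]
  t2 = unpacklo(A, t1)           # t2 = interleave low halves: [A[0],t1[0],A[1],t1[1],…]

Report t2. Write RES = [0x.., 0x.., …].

→ t0 |7f|c0|f5|93|b7|76|8c|37|
→ t1 |f5|c0|93|c0|8c|93|76|7f|
→ t2 |7f|f5|f5|c0|b7|93|8c|c0|

RES = [0x7f, 0xf5, 0xf5, 0xc0, 0xb7, 0x93, 0x8c, 0xc0]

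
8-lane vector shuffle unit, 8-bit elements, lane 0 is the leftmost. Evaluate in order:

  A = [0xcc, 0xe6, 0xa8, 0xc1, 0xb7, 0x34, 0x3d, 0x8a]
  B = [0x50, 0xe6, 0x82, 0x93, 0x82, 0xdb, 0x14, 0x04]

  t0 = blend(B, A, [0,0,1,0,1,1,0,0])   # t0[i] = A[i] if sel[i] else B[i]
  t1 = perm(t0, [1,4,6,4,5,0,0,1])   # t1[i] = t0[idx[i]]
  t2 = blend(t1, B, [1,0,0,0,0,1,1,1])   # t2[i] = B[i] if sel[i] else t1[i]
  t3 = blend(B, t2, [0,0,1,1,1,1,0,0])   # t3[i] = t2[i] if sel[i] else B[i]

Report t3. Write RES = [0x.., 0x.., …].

→ t0 |50|e6|a8|93|b7|34|14|04|
→ t1 |e6|b7|14|b7|34|50|50|e6|
→ t2 |50|b7|14|b7|34|db|14|04|
→ t3 |50|e6|14|b7|34|db|14|04|

RES = [ 0x50  0xe6  0x14  0xb7  0x34  0xdb  0x14  0x04 ]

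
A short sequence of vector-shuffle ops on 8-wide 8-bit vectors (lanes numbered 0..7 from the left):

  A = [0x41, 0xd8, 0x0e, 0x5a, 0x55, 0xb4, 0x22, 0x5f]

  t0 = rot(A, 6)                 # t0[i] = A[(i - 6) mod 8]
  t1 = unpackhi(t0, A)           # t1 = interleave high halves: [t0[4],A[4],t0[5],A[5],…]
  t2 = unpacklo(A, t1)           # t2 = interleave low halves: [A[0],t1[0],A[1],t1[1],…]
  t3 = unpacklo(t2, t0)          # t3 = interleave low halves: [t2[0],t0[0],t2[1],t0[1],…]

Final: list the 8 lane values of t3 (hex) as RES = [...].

RES = [0x41, 0x0e, 0x22, 0x5a, 0xd8, 0x55, 0x55, 0xb4]

→ t0 |0e|5a|55|b4|22|5f|41|d8|
→ t1 |22|55|5f|b4|41|22|d8|5f|
→ t2 |41|22|d8|55|0e|5f|5a|b4|
→ t3 |41|0e|22|5a|d8|55|55|b4|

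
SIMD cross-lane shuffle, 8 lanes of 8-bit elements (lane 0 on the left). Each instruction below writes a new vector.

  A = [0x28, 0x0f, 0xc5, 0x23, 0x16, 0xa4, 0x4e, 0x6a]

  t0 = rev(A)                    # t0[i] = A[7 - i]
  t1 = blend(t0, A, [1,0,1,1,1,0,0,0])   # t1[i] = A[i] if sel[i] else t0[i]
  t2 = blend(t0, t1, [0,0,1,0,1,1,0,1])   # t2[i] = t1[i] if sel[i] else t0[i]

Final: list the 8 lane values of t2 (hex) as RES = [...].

RES = [ 0x6a  0x4e  0xc5  0x16  0x16  0xc5  0x0f  0x28 ]

→ t0 |6a|4e|a4|16|23|c5|0f|28|
→ t1 |28|4e|c5|23|16|c5|0f|28|
→ t2 |6a|4e|c5|16|16|c5|0f|28|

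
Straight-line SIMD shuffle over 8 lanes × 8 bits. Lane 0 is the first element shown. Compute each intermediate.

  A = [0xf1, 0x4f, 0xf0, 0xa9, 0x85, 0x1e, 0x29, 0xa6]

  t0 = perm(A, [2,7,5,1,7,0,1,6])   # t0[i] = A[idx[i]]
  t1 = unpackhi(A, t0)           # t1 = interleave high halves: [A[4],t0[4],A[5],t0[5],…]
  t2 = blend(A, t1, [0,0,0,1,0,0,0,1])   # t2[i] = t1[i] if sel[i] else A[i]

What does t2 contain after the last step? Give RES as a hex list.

RES = [ 0xf1  0x4f  0xf0  0xf1  0x85  0x1e  0x29  0x29 ]

t0 = [0xf0, 0xa6, 0x1e, 0x4f, 0xa6, 0xf1, 0x4f, 0x29]
t1 = [0x85, 0xa6, 0x1e, 0xf1, 0x29, 0x4f, 0xa6, 0x29]
t2 = [0xf1, 0x4f, 0xf0, 0xf1, 0x85, 0x1e, 0x29, 0x29]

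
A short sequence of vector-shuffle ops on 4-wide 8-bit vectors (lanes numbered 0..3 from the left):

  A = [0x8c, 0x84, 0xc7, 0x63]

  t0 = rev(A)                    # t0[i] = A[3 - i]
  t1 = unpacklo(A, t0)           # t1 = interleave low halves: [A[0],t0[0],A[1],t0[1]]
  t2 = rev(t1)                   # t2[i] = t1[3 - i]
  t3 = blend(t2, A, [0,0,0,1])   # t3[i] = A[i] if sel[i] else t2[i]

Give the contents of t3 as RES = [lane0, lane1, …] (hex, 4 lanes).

RES = [ 0xc7  0x84  0x63  0x63 ]

→ t0 |63|c7|84|8c|
→ t1 |8c|63|84|c7|
→ t2 |c7|84|63|8c|
→ t3 |c7|84|63|63|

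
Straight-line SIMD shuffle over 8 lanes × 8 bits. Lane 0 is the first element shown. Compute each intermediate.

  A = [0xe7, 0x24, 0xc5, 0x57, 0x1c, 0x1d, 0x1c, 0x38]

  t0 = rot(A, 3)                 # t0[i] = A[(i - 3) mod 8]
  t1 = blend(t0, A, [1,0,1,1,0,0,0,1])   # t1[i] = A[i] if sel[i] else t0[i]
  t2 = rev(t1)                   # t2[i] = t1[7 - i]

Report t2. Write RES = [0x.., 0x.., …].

RES = [ 0x38  0x57  0xc5  0x24  0x57  0xc5  0x1c  0xe7 ]

→ t0 |1d|1c|38|e7|24|c5|57|1c|
→ t1 |e7|1c|c5|57|24|c5|57|38|
→ t2 |38|57|c5|24|57|c5|1c|e7|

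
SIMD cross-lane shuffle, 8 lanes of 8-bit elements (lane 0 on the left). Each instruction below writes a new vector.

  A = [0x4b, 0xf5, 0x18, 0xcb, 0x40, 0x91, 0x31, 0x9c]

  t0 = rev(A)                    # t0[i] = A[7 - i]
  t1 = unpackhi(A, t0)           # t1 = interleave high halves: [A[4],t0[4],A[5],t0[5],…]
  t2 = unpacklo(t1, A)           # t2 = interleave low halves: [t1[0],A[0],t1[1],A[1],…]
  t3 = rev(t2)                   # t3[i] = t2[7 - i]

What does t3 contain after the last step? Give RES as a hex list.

RES = [ 0xcb  0x18  0x18  0x91  0xf5  0xcb  0x4b  0x40 ]

t0 = [0x9c, 0x31, 0x91, 0x40, 0xcb, 0x18, 0xf5, 0x4b]
t1 = [0x40, 0xcb, 0x91, 0x18, 0x31, 0xf5, 0x9c, 0x4b]
t2 = [0x40, 0x4b, 0xcb, 0xf5, 0x91, 0x18, 0x18, 0xcb]
t3 = [0xcb, 0x18, 0x18, 0x91, 0xf5, 0xcb, 0x4b, 0x40]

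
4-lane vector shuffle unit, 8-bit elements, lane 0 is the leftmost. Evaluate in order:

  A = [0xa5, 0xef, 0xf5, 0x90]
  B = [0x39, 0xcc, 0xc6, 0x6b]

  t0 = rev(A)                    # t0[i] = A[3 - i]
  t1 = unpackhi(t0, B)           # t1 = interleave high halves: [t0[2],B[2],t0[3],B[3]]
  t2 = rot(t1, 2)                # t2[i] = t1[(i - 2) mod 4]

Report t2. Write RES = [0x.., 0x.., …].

→ t0 |90|f5|ef|a5|
→ t1 |ef|c6|a5|6b|
→ t2 |a5|6b|ef|c6|

RES = [0xa5, 0x6b, 0xef, 0xc6]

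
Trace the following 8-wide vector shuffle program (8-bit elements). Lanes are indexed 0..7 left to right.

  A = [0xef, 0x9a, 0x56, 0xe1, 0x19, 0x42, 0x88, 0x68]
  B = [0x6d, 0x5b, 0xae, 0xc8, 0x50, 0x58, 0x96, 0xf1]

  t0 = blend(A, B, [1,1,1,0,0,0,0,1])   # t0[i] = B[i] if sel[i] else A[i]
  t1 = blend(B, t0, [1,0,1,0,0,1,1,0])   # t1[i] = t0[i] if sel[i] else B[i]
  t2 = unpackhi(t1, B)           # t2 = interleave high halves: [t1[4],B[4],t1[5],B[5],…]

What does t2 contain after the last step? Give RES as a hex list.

RES = [ 0x50  0x50  0x42  0x58  0x88  0x96  0xf1  0xf1 ]

→ t0 |6d|5b|ae|e1|19|42|88|f1|
→ t1 |6d|5b|ae|c8|50|42|88|f1|
→ t2 |50|50|42|58|88|96|f1|f1|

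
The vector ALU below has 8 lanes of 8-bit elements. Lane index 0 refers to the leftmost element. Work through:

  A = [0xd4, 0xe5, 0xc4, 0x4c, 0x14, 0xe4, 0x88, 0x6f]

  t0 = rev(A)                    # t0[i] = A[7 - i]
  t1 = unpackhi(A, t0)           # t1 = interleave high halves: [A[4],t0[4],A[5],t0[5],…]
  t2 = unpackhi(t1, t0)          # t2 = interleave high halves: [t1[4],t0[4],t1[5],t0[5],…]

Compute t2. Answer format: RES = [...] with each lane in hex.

→ t0 |6f|88|e4|14|4c|c4|e5|d4|
→ t1 |14|4c|e4|c4|88|e5|6f|d4|
→ t2 |88|4c|e5|c4|6f|e5|d4|d4|

RES = [ 0x88  0x4c  0xe5  0xc4  0x6f  0xe5  0xd4  0xd4 ]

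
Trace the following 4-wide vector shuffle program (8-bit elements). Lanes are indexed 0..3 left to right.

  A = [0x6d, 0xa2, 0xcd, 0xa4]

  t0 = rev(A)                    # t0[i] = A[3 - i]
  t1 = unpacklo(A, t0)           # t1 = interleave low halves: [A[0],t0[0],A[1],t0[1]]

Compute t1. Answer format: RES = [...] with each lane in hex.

  t0: a4 cd a2 6d
  t1: 6d a4 a2 cd

RES = [ 0x6d  0xa4  0xa2  0xcd ]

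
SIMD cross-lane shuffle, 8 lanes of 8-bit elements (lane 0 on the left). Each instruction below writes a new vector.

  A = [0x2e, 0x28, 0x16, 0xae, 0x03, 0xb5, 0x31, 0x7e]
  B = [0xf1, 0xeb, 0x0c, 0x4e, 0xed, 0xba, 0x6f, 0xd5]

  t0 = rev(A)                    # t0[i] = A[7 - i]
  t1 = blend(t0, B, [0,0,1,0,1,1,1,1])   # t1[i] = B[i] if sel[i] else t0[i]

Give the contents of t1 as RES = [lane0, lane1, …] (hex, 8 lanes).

→ t0 |7e|31|b5|03|ae|16|28|2e|
→ t1 |7e|31|0c|03|ed|ba|6f|d5|

RES = [0x7e, 0x31, 0x0c, 0x03, 0xed, 0xba, 0x6f, 0xd5]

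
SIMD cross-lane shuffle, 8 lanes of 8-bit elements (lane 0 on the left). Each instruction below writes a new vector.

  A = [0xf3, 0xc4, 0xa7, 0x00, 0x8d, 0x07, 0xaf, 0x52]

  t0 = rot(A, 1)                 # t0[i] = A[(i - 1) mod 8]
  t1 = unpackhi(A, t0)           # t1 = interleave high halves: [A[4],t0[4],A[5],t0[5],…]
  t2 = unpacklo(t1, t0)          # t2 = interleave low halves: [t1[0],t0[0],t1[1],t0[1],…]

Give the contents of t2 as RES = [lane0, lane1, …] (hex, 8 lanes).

→ t0 |52|f3|c4|a7|00|8d|07|af|
→ t1 |8d|00|07|8d|af|07|52|af|
→ t2 |8d|52|00|f3|07|c4|8d|a7|

RES = [ 0x8d  0x52  0x00  0xf3  0x07  0xc4  0x8d  0xa7 ]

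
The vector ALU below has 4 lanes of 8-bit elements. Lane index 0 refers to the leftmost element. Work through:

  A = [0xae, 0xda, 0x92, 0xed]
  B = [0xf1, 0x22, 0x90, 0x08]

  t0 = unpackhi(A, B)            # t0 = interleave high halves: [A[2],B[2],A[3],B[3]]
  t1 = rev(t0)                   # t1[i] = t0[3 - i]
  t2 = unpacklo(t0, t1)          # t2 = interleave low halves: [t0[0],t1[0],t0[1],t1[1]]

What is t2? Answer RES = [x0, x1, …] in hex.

  t0: 92 90 ed 08
  t1: 08 ed 90 92
  t2: 92 08 90 ed

RES = [0x92, 0x08, 0x90, 0xed]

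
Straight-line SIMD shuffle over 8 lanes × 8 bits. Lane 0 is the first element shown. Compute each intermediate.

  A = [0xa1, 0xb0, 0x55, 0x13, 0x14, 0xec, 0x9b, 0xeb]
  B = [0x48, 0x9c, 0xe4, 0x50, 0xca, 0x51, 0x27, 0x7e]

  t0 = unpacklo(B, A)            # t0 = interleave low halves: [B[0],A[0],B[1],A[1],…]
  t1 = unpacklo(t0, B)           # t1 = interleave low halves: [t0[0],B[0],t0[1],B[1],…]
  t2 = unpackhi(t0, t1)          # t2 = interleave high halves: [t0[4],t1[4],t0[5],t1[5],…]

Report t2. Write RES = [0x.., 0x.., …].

  t0: 48 a1 9c b0 e4 55 50 13
  t1: 48 48 a1 9c 9c e4 b0 50
  t2: e4 9c 55 e4 50 b0 13 50

RES = [ 0xe4  0x9c  0x55  0xe4  0x50  0xb0  0x13  0x50 ]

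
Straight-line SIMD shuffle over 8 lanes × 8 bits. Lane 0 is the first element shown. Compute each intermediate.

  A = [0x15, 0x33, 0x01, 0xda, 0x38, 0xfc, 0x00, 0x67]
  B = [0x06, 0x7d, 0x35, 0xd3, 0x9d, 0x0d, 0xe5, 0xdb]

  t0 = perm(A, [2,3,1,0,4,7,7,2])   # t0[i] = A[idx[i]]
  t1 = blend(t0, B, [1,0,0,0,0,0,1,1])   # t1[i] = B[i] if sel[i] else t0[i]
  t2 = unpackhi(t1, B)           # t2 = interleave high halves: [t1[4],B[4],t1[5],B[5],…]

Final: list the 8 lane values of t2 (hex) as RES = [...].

RES = [0x38, 0x9d, 0x67, 0x0d, 0xe5, 0xe5, 0xdb, 0xdb]

t0 = [0x01, 0xda, 0x33, 0x15, 0x38, 0x67, 0x67, 0x01]
t1 = [0x06, 0xda, 0x33, 0x15, 0x38, 0x67, 0xe5, 0xdb]
t2 = [0x38, 0x9d, 0x67, 0x0d, 0xe5, 0xe5, 0xdb, 0xdb]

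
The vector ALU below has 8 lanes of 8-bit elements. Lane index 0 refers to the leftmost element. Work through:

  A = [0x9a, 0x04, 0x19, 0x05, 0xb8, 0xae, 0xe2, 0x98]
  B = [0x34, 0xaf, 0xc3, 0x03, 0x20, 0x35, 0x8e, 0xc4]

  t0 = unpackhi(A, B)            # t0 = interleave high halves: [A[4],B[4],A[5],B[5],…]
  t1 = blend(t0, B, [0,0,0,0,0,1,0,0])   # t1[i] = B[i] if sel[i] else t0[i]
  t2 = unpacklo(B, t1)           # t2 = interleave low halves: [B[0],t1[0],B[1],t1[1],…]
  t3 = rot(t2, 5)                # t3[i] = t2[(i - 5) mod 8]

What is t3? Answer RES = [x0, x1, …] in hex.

RES = [ 0x20  0xc3  0xae  0x03  0x35  0x34  0xb8  0xaf ]

t0 = [0xb8, 0x20, 0xae, 0x35, 0xe2, 0x8e, 0x98, 0xc4]
t1 = [0xb8, 0x20, 0xae, 0x35, 0xe2, 0x35, 0x98, 0xc4]
t2 = [0x34, 0xb8, 0xaf, 0x20, 0xc3, 0xae, 0x03, 0x35]
t3 = [0x20, 0xc3, 0xae, 0x03, 0x35, 0x34, 0xb8, 0xaf]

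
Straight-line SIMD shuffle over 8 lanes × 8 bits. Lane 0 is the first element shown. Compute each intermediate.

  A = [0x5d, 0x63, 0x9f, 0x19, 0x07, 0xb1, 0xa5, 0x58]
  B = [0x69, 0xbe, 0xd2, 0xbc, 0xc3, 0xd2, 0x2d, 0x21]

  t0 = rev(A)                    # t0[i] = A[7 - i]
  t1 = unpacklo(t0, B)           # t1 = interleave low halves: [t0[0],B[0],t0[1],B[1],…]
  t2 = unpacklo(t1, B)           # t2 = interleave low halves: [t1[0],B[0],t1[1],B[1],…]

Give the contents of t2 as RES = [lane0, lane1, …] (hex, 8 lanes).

RES = [ 0x58  0x69  0x69  0xbe  0xa5  0xd2  0xbe  0xbc ]

  t0: 58 a5 b1 07 19 9f 63 5d
  t1: 58 69 a5 be b1 d2 07 bc
  t2: 58 69 69 be a5 d2 be bc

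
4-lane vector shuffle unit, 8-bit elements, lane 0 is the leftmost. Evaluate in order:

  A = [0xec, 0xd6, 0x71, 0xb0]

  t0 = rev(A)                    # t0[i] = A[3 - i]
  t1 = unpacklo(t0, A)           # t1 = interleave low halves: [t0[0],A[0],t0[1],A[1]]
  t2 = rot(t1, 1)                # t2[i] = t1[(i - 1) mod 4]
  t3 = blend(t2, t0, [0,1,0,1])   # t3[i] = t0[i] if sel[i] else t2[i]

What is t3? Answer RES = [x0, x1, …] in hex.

→ t0 |b0|71|d6|ec|
→ t1 |b0|ec|71|d6|
→ t2 |d6|b0|ec|71|
→ t3 |d6|71|ec|ec|

RES = [ 0xd6  0x71  0xec  0xec ]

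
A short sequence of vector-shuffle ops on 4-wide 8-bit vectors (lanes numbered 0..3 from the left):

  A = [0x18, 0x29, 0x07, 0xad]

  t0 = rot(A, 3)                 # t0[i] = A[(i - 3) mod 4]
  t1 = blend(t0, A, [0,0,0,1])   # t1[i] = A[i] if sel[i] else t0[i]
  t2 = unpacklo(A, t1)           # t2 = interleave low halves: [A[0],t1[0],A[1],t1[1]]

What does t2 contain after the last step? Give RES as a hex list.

RES = [0x18, 0x29, 0x29, 0x07]

→ t0 |29|07|ad|18|
→ t1 |29|07|ad|ad|
→ t2 |18|29|29|07|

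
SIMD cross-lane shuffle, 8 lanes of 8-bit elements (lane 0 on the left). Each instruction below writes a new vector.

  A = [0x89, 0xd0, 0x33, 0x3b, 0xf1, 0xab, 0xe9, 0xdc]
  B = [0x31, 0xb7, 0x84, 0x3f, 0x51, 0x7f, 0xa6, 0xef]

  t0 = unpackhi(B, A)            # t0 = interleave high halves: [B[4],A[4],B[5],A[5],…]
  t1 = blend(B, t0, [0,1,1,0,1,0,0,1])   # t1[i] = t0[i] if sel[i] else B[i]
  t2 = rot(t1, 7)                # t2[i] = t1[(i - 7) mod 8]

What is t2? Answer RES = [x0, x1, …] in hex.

  t0: 51 f1 7f ab a6 e9 ef dc
  t1: 31 f1 7f 3f a6 7f a6 dc
  t2: f1 7f 3f a6 7f a6 dc 31

RES = [0xf1, 0x7f, 0x3f, 0xa6, 0x7f, 0xa6, 0xdc, 0x31]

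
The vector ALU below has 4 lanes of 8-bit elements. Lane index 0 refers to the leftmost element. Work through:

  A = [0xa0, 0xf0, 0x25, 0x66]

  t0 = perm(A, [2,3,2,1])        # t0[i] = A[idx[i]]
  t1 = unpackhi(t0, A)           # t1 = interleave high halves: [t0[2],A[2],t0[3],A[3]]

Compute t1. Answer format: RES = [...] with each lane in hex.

t0 = [0x25, 0x66, 0x25, 0xf0]
t1 = [0x25, 0x25, 0xf0, 0x66]

RES = [0x25, 0x25, 0xf0, 0x66]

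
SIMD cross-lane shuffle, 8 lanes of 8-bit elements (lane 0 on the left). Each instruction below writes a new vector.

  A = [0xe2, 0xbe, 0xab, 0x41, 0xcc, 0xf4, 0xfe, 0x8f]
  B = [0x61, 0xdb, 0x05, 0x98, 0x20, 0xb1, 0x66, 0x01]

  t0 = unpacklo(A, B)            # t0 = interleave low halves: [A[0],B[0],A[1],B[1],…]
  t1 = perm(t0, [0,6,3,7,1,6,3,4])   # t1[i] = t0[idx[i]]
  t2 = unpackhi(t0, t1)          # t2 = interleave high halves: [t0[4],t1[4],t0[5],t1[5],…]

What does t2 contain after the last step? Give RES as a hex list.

RES = [ 0xab  0x61  0x05  0x41  0x41  0xdb  0x98  0xab ]

t0 = [0xe2, 0x61, 0xbe, 0xdb, 0xab, 0x05, 0x41, 0x98]
t1 = [0xe2, 0x41, 0xdb, 0x98, 0x61, 0x41, 0xdb, 0xab]
t2 = [0xab, 0x61, 0x05, 0x41, 0x41, 0xdb, 0x98, 0xab]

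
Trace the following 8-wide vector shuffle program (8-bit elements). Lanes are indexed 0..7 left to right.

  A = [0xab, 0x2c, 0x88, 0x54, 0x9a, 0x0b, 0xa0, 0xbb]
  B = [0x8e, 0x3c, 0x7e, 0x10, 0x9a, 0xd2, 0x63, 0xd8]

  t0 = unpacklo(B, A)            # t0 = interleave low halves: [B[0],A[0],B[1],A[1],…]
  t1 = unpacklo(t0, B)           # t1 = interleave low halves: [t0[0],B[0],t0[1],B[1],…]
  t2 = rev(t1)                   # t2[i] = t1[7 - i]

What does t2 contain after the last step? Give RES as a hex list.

RES = [ 0x10  0x2c  0x7e  0x3c  0x3c  0xab  0x8e  0x8e ]

  t0: 8e ab 3c 2c 7e 88 10 54
  t1: 8e 8e ab 3c 3c 7e 2c 10
  t2: 10 2c 7e 3c 3c ab 8e 8e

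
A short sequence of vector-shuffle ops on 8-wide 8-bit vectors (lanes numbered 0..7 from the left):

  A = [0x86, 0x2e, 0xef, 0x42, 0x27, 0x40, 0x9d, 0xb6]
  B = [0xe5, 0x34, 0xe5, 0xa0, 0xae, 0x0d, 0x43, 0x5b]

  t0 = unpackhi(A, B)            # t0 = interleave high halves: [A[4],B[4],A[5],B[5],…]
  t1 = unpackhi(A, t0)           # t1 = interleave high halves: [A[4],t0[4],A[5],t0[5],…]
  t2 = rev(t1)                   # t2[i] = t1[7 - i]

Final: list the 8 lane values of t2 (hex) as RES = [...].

t0 = [0x27, 0xae, 0x40, 0x0d, 0x9d, 0x43, 0xb6, 0x5b]
t1 = [0x27, 0x9d, 0x40, 0x43, 0x9d, 0xb6, 0xb6, 0x5b]
t2 = [0x5b, 0xb6, 0xb6, 0x9d, 0x43, 0x40, 0x9d, 0x27]

RES = [0x5b, 0xb6, 0xb6, 0x9d, 0x43, 0x40, 0x9d, 0x27]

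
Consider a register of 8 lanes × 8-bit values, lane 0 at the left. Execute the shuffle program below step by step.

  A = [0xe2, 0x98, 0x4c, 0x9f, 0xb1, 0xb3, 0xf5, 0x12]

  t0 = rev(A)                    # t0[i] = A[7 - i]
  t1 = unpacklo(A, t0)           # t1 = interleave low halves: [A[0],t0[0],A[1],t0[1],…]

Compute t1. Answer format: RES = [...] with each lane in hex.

RES = [ 0xe2  0x12  0x98  0xf5  0x4c  0xb3  0x9f  0xb1 ]

t0 = [0x12, 0xf5, 0xb3, 0xb1, 0x9f, 0x4c, 0x98, 0xe2]
t1 = [0xe2, 0x12, 0x98, 0xf5, 0x4c, 0xb3, 0x9f, 0xb1]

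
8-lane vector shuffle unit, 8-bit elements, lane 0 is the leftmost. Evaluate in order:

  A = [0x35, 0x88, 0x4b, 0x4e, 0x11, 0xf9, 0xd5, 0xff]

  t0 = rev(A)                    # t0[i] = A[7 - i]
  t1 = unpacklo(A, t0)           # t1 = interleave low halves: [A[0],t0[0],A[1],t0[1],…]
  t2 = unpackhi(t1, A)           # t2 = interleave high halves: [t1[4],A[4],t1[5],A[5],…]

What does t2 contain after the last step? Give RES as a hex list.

→ t0 |ff|d5|f9|11|4e|4b|88|35|
→ t1 |35|ff|88|d5|4b|f9|4e|11|
→ t2 |4b|11|f9|f9|4e|d5|11|ff|

RES = [0x4b, 0x11, 0xf9, 0xf9, 0x4e, 0xd5, 0x11, 0xff]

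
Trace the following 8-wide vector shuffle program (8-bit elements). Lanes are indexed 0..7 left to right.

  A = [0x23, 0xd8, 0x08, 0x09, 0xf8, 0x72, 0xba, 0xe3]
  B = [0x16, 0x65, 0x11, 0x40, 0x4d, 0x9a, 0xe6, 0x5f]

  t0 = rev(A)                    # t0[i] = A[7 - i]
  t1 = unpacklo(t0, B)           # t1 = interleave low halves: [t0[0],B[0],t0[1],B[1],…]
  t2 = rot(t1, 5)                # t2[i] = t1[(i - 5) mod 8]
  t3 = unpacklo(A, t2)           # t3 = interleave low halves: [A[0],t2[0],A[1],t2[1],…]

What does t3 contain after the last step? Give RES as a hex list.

  t0: e3 ba 72 f8 09 08 d8 23
  t1: e3 16 ba 65 72 11 f8 40
  t2: 65 72 11 f8 40 e3 16 ba
  t3: 23 65 d8 72 08 11 09 f8

RES = [ 0x23  0x65  0xd8  0x72  0x08  0x11  0x09  0xf8 ]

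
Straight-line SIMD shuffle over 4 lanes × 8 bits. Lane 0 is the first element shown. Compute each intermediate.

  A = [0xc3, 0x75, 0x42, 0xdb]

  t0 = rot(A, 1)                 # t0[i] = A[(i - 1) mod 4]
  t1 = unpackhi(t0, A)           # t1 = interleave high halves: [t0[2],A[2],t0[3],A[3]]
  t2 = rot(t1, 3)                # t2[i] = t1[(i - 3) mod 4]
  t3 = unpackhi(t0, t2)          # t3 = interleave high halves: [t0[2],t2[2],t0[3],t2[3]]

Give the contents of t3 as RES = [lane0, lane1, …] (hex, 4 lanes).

→ t0 |db|c3|75|42|
→ t1 |75|42|42|db|
→ t2 |42|42|db|75|
→ t3 |75|db|42|75|

RES = [0x75, 0xdb, 0x42, 0x75]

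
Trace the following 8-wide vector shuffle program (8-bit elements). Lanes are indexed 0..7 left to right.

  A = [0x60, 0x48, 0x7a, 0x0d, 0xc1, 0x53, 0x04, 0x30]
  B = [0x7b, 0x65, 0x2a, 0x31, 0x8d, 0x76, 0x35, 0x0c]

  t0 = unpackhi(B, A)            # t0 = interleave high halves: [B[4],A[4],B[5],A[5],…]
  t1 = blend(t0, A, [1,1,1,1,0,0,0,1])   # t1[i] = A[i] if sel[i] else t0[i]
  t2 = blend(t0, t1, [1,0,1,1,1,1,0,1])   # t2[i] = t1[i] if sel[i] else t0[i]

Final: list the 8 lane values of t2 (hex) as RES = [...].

RES = [0x60, 0xc1, 0x7a, 0x0d, 0x35, 0x04, 0x0c, 0x30]

→ t0 |8d|c1|76|53|35|04|0c|30|
→ t1 |60|48|7a|0d|35|04|0c|30|
→ t2 |60|c1|7a|0d|35|04|0c|30|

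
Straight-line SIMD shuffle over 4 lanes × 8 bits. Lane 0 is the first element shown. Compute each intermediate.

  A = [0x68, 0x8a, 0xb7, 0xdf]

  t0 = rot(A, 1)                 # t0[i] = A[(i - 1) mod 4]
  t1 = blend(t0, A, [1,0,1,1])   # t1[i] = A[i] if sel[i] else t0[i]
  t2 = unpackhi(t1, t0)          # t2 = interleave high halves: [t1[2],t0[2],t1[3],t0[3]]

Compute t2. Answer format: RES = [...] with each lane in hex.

RES = [0xb7, 0x8a, 0xdf, 0xb7]

  t0: df 68 8a b7
  t1: 68 68 b7 df
  t2: b7 8a df b7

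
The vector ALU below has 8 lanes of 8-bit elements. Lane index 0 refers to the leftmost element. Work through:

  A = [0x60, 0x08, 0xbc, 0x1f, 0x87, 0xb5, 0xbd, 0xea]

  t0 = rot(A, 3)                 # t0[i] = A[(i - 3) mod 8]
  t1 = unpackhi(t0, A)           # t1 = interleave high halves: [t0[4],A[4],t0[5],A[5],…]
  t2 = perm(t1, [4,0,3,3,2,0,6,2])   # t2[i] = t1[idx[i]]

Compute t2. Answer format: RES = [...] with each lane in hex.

RES = [ 0x1f  0x08  0xb5  0xb5  0xbc  0x08  0x87  0xbc ]

→ t0 |b5|bd|ea|60|08|bc|1f|87|
→ t1 |08|87|bc|b5|1f|bd|87|ea|
→ t2 |1f|08|b5|b5|bc|08|87|bc|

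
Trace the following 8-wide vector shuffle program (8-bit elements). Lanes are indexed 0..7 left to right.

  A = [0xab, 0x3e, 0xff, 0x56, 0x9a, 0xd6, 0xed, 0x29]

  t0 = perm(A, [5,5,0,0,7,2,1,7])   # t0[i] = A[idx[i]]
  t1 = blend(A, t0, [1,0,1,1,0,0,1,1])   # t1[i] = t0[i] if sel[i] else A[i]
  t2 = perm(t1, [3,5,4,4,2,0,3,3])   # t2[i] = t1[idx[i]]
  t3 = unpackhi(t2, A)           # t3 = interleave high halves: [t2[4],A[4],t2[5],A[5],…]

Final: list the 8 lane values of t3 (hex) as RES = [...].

RES = [0xab, 0x9a, 0xd6, 0xd6, 0xab, 0xed, 0xab, 0x29]

t0 = [0xd6, 0xd6, 0xab, 0xab, 0x29, 0xff, 0x3e, 0x29]
t1 = [0xd6, 0x3e, 0xab, 0xab, 0x9a, 0xd6, 0x3e, 0x29]
t2 = [0xab, 0xd6, 0x9a, 0x9a, 0xab, 0xd6, 0xab, 0xab]
t3 = [0xab, 0x9a, 0xd6, 0xd6, 0xab, 0xed, 0xab, 0x29]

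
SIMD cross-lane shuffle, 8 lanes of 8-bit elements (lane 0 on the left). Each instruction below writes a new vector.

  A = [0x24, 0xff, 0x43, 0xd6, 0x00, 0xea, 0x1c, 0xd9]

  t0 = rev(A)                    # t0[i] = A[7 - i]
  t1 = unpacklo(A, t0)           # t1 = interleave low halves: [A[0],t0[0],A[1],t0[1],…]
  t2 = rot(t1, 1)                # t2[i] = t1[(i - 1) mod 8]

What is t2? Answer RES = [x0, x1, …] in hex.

t0 = [0xd9, 0x1c, 0xea, 0x00, 0xd6, 0x43, 0xff, 0x24]
t1 = [0x24, 0xd9, 0xff, 0x1c, 0x43, 0xea, 0xd6, 0x00]
t2 = [0x00, 0x24, 0xd9, 0xff, 0x1c, 0x43, 0xea, 0xd6]

RES = [0x00, 0x24, 0xd9, 0xff, 0x1c, 0x43, 0xea, 0xd6]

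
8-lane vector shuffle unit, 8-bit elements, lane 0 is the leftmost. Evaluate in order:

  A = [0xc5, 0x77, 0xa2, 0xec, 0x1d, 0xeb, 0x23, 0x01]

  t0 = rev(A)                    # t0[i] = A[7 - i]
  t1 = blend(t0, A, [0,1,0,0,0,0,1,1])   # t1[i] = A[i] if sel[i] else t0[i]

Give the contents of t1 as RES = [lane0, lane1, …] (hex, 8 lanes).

RES = [ 0x01  0x77  0xeb  0x1d  0xec  0xa2  0x23  0x01 ]

t0 = [0x01, 0x23, 0xeb, 0x1d, 0xec, 0xa2, 0x77, 0xc5]
t1 = [0x01, 0x77, 0xeb, 0x1d, 0xec, 0xa2, 0x23, 0x01]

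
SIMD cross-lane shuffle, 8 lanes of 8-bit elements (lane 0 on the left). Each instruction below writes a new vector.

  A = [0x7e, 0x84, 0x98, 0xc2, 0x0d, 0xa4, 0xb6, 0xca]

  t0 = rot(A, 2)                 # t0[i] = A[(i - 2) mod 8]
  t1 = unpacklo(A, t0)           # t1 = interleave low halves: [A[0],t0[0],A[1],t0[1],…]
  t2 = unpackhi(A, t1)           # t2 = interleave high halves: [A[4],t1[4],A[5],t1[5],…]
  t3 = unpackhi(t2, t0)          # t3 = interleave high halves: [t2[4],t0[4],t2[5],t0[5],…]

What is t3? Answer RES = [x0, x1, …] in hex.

t0 = [0xb6, 0xca, 0x7e, 0x84, 0x98, 0xc2, 0x0d, 0xa4]
t1 = [0x7e, 0xb6, 0x84, 0xca, 0x98, 0x7e, 0xc2, 0x84]
t2 = [0x0d, 0x98, 0xa4, 0x7e, 0xb6, 0xc2, 0xca, 0x84]
t3 = [0xb6, 0x98, 0xc2, 0xc2, 0xca, 0x0d, 0x84, 0xa4]

RES = [0xb6, 0x98, 0xc2, 0xc2, 0xca, 0x0d, 0x84, 0xa4]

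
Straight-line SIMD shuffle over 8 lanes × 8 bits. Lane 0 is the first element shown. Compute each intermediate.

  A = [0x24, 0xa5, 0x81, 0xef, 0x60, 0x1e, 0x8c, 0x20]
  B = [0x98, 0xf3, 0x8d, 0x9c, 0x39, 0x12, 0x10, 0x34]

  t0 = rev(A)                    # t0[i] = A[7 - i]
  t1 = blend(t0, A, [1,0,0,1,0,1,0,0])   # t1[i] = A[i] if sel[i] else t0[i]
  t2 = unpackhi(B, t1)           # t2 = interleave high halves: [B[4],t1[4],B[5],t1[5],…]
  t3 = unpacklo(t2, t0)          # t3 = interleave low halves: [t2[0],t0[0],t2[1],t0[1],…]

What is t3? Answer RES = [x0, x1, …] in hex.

RES = [ 0x39  0x20  0xef  0x8c  0x12  0x1e  0x1e  0x60 ]

t0 = [0x20, 0x8c, 0x1e, 0x60, 0xef, 0x81, 0xa5, 0x24]
t1 = [0x24, 0x8c, 0x1e, 0xef, 0xef, 0x1e, 0xa5, 0x24]
t2 = [0x39, 0xef, 0x12, 0x1e, 0x10, 0xa5, 0x34, 0x24]
t3 = [0x39, 0x20, 0xef, 0x8c, 0x12, 0x1e, 0x1e, 0x60]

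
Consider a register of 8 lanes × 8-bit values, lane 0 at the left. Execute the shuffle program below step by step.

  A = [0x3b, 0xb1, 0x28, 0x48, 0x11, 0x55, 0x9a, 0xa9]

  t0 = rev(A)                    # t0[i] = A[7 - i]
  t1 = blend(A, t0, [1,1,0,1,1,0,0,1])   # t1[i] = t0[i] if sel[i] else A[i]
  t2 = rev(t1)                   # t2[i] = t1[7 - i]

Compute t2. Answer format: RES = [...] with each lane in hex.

RES = [ 0x3b  0x9a  0x55  0x48  0x11  0x28  0x9a  0xa9 ]

  t0: a9 9a 55 11 48 28 b1 3b
  t1: a9 9a 28 11 48 55 9a 3b
  t2: 3b 9a 55 48 11 28 9a a9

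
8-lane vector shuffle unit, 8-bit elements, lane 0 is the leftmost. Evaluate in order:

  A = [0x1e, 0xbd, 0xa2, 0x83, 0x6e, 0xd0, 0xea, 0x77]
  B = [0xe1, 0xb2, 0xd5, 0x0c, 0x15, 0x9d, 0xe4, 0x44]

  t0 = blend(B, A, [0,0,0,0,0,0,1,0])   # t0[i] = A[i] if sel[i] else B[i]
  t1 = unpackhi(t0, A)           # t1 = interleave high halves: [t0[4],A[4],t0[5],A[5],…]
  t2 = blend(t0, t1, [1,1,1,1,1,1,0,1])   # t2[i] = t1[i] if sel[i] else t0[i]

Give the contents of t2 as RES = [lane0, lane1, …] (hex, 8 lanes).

RES = [0x15, 0x6e, 0x9d, 0xd0, 0xea, 0xea, 0xea, 0x77]

  t0: e1 b2 d5 0c 15 9d ea 44
  t1: 15 6e 9d d0 ea ea 44 77
  t2: 15 6e 9d d0 ea ea ea 77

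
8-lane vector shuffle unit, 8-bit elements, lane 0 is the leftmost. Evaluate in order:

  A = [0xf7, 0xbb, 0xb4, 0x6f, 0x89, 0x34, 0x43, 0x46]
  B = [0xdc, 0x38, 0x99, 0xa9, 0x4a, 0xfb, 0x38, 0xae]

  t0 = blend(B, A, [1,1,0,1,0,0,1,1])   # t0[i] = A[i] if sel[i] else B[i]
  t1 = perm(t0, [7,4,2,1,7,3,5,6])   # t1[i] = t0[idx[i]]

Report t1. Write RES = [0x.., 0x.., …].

→ t0 |f7|bb|99|6f|4a|fb|43|46|
→ t1 |46|4a|99|bb|46|6f|fb|43|

RES = [ 0x46  0x4a  0x99  0xbb  0x46  0x6f  0xfb  0x43 ]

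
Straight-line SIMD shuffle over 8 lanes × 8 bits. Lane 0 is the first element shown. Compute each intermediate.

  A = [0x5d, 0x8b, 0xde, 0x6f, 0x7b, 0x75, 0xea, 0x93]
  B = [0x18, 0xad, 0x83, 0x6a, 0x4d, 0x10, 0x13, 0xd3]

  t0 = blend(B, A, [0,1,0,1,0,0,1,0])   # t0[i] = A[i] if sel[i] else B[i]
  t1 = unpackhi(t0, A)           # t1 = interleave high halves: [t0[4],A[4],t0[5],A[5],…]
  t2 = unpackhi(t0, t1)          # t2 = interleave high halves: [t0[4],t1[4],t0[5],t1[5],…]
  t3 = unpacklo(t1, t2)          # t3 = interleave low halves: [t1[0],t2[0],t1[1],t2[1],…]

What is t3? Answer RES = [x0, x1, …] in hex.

RES = [ 0x4d  0x4d  0x7b  0xea  0x10  0x10  0x75  0xea ]

  t0: 18 8b 83 6f 4d 10 ea d3
  t1: 4d 7b 10 75 ea ea d3 93
  t2: 4d ea 10 ea ea d3 d3 93
  t3: 4d 4d 7b ea 10 10 75 ea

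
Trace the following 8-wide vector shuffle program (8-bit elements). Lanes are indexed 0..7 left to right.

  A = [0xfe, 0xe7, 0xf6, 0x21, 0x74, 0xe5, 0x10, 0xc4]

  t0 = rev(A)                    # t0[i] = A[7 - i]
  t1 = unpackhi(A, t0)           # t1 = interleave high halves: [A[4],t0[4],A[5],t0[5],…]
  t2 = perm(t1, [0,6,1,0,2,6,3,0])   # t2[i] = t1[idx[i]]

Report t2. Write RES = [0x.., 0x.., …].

→ t0 |c4|10|e5|74|21|f6|e7|fe|
→ t1 |74|21|e5|f6|10|e7|c4|fe|
→ t2 |74|c4|21|74|e5|c4|f6|74|

RES = [0x74, 0xc4, 0x21, 0x74, 0xe5, 0xc4, 0xf6, 0x74]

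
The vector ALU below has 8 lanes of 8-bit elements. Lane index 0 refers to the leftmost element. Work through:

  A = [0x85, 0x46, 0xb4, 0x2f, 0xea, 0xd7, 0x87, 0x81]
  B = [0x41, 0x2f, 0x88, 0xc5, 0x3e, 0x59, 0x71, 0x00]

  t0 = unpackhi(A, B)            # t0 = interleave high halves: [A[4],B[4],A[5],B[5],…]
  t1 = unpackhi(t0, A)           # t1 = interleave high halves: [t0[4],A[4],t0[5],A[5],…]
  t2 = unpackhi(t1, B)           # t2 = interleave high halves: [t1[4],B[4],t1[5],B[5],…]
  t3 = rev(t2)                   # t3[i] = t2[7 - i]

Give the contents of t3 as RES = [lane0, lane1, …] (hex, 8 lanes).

RES = [0x00, 0x81, 0x71, 0x00, 0x59, 0x87, 0x3e, 0x81]

  t0: ea 3e d7 59 87 71 81 00
  t1: 87 ea 71 d7 81 87 00 81
  t2: 81 3e 87 59 00 71 81 00
  t3: 00 81 71 00 59 87 3e 81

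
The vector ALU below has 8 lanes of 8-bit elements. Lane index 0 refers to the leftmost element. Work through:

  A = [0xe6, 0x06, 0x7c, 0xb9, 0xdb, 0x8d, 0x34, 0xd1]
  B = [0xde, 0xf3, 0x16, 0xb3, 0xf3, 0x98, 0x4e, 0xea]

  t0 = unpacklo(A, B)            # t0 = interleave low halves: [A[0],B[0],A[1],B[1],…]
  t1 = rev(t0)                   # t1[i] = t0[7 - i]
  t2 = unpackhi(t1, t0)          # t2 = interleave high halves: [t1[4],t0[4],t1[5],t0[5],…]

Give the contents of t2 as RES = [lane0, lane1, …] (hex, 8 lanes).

RES = [ 0xf3  0x7c  0x06  0x16  0xde  0xb9  0xe6  0xb3 ]

  t0: e6 de 06 f3 7c 16 b9 b3
  t1: b3 b9 16 7c f3 06 de e6
  t2: f3 7c 06 16 de b9 e6 b3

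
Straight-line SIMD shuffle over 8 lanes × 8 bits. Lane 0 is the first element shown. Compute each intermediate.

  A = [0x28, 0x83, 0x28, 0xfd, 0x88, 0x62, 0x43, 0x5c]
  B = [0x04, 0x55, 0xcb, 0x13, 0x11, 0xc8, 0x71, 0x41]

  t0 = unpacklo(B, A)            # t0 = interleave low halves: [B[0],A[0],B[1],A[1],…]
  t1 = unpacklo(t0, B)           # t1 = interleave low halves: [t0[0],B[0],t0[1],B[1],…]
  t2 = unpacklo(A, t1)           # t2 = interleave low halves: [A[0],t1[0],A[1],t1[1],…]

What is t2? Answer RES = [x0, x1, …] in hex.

t0 = [0x04, 0x28, 0x55, 0x83, 0xcb, 0x28, 0x13, 0xfd]
t1 = [0x04, 0x04, 0x28, 0x55, 0x55, 0xcb, 0x83, 0x13]
t2 = [0x28, 0x04, 0x83, 0x04, 0x28, 0x28, 0xfd, 0x55]

RES = [ 0x28  0x04  0x83  0x04  0x28  0x28  0xfd  0x55 ]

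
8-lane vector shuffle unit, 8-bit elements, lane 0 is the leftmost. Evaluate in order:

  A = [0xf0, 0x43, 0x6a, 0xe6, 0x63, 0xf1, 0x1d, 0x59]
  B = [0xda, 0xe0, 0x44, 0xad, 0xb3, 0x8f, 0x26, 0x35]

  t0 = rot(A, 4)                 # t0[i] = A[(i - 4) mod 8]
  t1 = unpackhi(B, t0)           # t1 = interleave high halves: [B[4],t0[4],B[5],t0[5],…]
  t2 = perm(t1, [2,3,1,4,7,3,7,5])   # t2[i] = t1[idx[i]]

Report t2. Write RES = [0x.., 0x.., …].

RES = [0x8f, 0x43, 0xf0, 0x26, 0xe6, 0x43, 0xe6, 0x6a]

  t0: 63 f1 1d 59 f0 43 6a e6
  t1: b3 f0 8f 43 26 6a 35 e6
  t2: 8f 43 f0 26 e6 43 e6 6a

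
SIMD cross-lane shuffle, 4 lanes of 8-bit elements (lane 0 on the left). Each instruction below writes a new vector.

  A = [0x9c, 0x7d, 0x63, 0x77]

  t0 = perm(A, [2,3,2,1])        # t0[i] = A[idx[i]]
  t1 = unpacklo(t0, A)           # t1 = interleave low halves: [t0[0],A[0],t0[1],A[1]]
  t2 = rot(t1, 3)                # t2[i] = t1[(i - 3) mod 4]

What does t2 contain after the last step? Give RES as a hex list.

RES = [0x9c, 0x77, 0x7d, 0x63]

→ t0 |63|77|63|7d|
→ t1 |63|9c|77|7d|
→ t2 |9c|77|7d|63|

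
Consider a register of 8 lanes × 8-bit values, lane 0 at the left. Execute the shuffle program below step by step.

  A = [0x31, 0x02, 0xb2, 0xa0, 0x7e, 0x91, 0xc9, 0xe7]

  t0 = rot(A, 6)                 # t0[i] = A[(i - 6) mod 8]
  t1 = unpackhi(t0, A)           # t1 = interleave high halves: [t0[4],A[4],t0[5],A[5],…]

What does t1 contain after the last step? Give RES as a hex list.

RES = [ 0xc9  0x7e  0xe7  0x91  0x31  0xc9  0x02  0xe7 ]

t0 = [0xb2, 0xa0, 0x7e, 0x91, 0xc9, 0xe7, 0x31, 0x02]
t1 = [0xc9, 0x7e, 0xe7, 0x91, 0x31, 0xc9, 0x02, 0xe7]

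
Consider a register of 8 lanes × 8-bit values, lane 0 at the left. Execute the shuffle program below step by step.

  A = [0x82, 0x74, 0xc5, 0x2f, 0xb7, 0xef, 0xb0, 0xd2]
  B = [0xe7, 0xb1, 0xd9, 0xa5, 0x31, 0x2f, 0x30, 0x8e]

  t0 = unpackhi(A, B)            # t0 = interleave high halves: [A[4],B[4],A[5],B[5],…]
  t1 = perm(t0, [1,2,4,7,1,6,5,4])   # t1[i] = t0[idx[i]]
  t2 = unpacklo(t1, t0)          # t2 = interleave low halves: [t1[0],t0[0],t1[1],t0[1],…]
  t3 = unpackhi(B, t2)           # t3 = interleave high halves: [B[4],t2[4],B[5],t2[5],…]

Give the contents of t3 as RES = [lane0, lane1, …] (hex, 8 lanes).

RES = [ 0x31  0xb0  0x2f  0xef  0x30  0x8e  0x8e  0x2f ]

  t0: b7 31 ef 2f b0 30 d2 8e
  t1: 31 ef b0 8e 31 d2 30 b0
  t2: 31 b7 ef 31 b0 ef 8e 2f
  t3: 31 b0 2f ef 30 8e 8e 2f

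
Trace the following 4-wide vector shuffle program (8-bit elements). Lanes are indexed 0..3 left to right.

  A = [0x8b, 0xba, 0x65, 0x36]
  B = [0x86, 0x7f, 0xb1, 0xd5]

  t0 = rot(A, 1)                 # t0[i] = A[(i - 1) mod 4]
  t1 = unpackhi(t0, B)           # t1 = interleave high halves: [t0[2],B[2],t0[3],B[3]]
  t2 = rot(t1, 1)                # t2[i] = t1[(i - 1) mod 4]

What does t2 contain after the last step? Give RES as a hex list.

→ t0 |36|8b|ba|65|
→ t1 |ba|b1|65|d5|
→ t2 |d5|ba|b1|65|

RES = [0xd5, 0xba, 0xb1, 0x65]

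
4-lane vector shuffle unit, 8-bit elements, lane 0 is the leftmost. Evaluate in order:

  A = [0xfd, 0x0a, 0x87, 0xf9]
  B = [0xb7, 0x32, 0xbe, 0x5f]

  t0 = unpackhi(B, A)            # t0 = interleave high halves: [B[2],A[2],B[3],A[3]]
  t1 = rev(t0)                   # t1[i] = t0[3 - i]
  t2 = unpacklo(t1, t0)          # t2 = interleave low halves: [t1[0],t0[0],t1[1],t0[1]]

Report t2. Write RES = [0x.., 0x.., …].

→ t0 |be|87|5f|f9|
→ t1 |f9|5f|87|be|
→ t2 |f9|be|5f|87|

RES = [0xf9, 0xbe, 0x5f, 0x87]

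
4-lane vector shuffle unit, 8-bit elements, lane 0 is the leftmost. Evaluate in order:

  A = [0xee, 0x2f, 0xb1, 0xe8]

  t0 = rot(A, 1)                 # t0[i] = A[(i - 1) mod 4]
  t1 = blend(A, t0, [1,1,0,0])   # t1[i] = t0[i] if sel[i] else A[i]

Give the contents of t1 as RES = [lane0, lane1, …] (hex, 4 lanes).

RES = [0xe8, 0xee, 0xb1, 0xe8]

t0 = [0xe8, 0xee, 0x2f, 0xb1]
t1 = [0xe8, 0xee, 0xb1, 0xe8]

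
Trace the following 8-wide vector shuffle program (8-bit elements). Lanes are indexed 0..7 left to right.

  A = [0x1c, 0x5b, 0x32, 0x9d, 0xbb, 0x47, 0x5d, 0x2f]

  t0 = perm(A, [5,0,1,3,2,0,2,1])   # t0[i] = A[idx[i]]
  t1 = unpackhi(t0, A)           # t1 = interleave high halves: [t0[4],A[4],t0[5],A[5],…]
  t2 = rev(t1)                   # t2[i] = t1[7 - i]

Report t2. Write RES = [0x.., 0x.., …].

t0 = [0x47, 0x1c, 0x5b, 0x9d, 0x32, 0x1c, 0x32, 0x5b]
t1 = [0x32, 0xbb, 0x1c, 0x47, 0x32, 0x5d, 0x5b, 0x2f]
t2 = [0x2f, 0x5b, 0x5d, 0x32, 0x47, 0x1c, 0xbb, 0x32]

RES = [0x2f, 0x5b, 0x5d, 0x32, 0x47, 0x1c, 0xbb, 0x32]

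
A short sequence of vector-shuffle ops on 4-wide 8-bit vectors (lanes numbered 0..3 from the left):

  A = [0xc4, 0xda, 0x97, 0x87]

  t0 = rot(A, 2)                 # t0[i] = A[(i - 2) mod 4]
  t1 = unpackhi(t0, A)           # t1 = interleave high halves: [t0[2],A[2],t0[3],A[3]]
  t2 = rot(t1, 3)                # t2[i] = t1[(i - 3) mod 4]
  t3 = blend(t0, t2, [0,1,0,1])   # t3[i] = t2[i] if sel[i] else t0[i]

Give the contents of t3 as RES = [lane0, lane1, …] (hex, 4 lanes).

RES = [0x97, 0xda, 0xc4, 0xc4]

→ t0 |97|87|c4|da|
→ t1 |c4|97|da|87|
→ t2 |97|da|87|c4|
→ t3 |97|da|c4|c4|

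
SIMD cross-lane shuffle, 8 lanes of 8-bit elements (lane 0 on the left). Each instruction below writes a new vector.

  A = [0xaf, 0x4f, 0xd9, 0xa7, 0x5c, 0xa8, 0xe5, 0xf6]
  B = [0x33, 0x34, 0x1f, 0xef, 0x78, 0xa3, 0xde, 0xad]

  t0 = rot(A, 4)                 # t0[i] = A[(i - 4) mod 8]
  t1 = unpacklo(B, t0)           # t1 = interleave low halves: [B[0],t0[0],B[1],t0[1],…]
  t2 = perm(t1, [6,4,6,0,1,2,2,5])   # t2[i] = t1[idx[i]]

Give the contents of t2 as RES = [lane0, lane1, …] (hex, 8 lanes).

t0 = [0x5c, 0xa8, 0xe5, 0xf6, 0xaf, 0x4f, 0xd9, 0xa7]
t1 = [0x33, 0x5c, 0x34, 0xa8, 0x1f, 0xe5, 0xef, 0xf6]
t2 = [0xef, 0x1f, 0xef, 0x33, 0x5c, 0x34, 0x34, 0xe5]

RES = [ 0xef  0x1f  0xef  0x33  0x5c  0x34  0x34  0xe5 ]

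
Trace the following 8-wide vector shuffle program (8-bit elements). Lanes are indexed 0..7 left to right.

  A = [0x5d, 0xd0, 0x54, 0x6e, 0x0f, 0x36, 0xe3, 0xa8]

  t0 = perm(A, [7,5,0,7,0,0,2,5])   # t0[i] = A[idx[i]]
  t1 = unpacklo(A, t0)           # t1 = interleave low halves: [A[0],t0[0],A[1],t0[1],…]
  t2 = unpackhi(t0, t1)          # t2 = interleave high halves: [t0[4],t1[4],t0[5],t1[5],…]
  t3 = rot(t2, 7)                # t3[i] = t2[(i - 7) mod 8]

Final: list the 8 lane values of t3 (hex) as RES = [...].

RES = [0x54, 0x5d, 0x5d, 0x54, 0x6e, 0x36, 0xa8, 0x5d]

→ t0 |a8|36|5d|a8|5d|5d|54|36|
→ t1 |5d|a8|d0|36|54|5d|6e|a8|
→ t2 |5d|54|5d|5d|54|6e|36|a8|
→ t3 |54|5d|5d|54|6e|36|a8|5d|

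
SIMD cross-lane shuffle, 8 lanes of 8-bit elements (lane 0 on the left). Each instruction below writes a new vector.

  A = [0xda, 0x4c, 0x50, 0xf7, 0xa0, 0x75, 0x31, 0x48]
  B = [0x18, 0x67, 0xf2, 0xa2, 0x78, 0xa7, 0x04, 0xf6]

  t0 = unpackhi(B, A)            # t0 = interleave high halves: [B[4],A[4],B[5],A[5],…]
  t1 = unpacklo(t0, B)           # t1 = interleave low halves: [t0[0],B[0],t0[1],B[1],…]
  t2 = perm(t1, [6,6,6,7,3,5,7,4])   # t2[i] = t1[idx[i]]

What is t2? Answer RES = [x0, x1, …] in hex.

RES = [0x75, 0x75, 0x75, 0xa2, 0x67, 0xf2, 0xa2, 0xa7]

  t0: 78 a0 a7 75 04 31 f6 48
  t1: 78 18 a0 67 a7 f2 75 a2
  t2: 75 75 75 a2 67 f2 a2 a7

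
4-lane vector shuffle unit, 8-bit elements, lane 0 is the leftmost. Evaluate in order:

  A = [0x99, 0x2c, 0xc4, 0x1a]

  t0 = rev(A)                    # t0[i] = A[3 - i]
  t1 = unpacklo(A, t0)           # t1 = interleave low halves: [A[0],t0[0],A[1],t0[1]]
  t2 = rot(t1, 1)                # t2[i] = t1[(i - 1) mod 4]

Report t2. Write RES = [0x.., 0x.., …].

→ t0 |1a|c4|2c|99|
→ t1 |99|1a|2c|c4|
→ t2 |c4|99|1a|2c|

RES = [ 0xc4  0x99  0x1a  0x2c ]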